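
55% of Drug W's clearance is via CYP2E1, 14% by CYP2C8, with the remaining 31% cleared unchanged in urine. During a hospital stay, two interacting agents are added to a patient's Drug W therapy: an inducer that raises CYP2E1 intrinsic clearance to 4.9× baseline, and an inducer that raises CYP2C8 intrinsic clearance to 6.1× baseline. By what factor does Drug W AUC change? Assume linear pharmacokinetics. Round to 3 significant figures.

0.259

The CYP2E1 pathway (55% of clearance) is boosted to 4.9× activity: 0.55 × 4.9 = 2.695.
The CYP2C8 pathway (14% of clearance) is boosted to 6.1× activity: 0.14 × 6.1 = 0.854.
Non-CYP routes (31%) are unchanged.
Relative clearance = 2.695 + 0.854 + 0.31 = 3.859.
AUC ∝ 1/CL: fold-change = 1 / 3.859 = 0.259.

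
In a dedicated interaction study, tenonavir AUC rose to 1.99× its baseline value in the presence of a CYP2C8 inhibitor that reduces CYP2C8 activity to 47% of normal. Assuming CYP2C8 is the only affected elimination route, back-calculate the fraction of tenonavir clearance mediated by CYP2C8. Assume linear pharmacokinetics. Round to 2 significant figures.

0.94

Write x for the fraction cleared via CYP2C8. The observed AUC change means clearance fell to 1/1.99 = 0.5025 of baseline.
Only the CYP2C8 route changed, so 0.5025 = x·0.47 + (1 − x), giving x = 0.94.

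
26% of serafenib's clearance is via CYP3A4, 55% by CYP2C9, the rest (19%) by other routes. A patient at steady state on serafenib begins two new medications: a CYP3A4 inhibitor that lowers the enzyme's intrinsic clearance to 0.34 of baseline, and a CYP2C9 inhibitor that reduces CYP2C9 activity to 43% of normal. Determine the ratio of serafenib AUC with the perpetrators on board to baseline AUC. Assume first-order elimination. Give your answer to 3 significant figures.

CYP3A4: 0.26 × 0.34 = 0.0884
CYP2C9: 0.55 × 0.43 = 0.2365
Other: 0.19 (unchanged)
New clearance relative to baseline: 0.0884 + 0.2365 + 0.19 = 0.5149.
Net AUC ratio = 1 / 0.5149 = 1.94.

1.94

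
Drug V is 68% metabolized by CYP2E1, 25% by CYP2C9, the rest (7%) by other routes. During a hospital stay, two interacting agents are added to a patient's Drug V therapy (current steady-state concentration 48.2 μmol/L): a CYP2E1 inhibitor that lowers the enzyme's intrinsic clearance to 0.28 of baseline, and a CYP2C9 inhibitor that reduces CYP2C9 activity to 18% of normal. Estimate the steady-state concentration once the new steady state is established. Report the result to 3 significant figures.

158 μmol/L

The CYP2E1 pathway (68% of clearance) falls to 0.28× activity: 0.68 × 0.28 = 0.1904.
The CYP2C9 pathway (25% of clearance) falls to 0.18× activity: 0.25 × 0.18 = 0.045.
Non-CYP routes (7%) are unchanged.
New clearance relative to baseline: 0.1904 + 0.045 + 0.07 = 0.3054.
Dividing the baseline by the relative clearance: 48.2 / 0.3054 = 158 μmol/L.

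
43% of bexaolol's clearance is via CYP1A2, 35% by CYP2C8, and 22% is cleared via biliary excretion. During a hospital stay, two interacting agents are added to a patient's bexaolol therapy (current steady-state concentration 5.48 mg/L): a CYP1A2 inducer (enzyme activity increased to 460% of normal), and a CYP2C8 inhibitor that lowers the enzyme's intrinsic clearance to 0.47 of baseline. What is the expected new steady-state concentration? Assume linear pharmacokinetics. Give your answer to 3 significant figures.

2.32 mg/L

The CYP1A2 pathway (43% of clearance) is boosted to 4.6× activity: 0.43 × 4.6 = 1.978.
The CYP2C8 pathway (35% of clearance) falls to 0.47× activity: 0.35 × 0.47 = 0.1645.
Non-CYP routes (22%) are unchanged.
New clearance relative to baseline: 1.978 + 0.1645 + 0.22 = 2.3625.
New steady-state concentration = 5.48 / 2.3625 = 2.32 mg/L (concentration scales inversely with clearance).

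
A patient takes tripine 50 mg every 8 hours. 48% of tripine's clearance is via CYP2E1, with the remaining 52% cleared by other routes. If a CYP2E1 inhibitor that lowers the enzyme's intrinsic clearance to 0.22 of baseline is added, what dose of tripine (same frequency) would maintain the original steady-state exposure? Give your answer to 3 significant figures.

CYP2E1: 0.48 × 0.22 = 0.1056
Other: 0.52 (unchanged)
New clearance relative to baseline: 0.1056 + 0.52 = 0.6256.
Exposure is unchanged when dose changes in proportion to clearance. New dose = 50 mg × 0.6256 = 31.3 mg.

31.3 mg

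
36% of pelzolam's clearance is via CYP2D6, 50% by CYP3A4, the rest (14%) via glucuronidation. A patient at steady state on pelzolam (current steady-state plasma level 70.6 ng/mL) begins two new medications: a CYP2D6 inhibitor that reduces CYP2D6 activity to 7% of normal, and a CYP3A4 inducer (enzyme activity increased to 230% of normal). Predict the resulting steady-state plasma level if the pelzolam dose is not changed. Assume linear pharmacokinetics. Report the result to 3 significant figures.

The CYP2D6 pathway (36% of clearance) drops to 0.07× activity: 0.36 × 0.07 = 0.0252.
The CYP3A4 pathway (50% of clearance) rises to 2.3× activity: 0.5 × 2.3 = 1.15.
The remaining 14% of clearance is unaffected.
CL_new/CL_old = 0.0252 + 1.15 + 0.14 = 1.3152.
New steady-state plasma level = 70.6 / 1.3152 = 53.7 ng/mL (concentration scales inversely with clearance).

53.7 ng/mL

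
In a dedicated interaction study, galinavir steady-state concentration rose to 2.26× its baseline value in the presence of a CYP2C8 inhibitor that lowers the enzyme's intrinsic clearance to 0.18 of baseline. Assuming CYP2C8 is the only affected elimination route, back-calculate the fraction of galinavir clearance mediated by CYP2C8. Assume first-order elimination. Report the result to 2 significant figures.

CL'/CL = 1 / 2.26 = 0.4425
0.18·fm + (1 − fm) = 0.4425
fm = (0.4425 − 1) / (0.18 − 1) = 0.68

0.68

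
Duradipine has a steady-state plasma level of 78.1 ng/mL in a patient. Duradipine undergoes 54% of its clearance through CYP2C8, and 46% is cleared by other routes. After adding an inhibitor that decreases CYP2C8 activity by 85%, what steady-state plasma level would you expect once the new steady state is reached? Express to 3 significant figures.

144 ng/mL

CYP2C8: 0.54 × 0.15 = 0.081
Other: 0.46 (unchanged)
CL_new/CL_old = 0.081 + 0.46 = 0.541.
Steady-state plasma level ∝ 1/CL, so new value = 78.1 / 0.541 = 144 ng/mL.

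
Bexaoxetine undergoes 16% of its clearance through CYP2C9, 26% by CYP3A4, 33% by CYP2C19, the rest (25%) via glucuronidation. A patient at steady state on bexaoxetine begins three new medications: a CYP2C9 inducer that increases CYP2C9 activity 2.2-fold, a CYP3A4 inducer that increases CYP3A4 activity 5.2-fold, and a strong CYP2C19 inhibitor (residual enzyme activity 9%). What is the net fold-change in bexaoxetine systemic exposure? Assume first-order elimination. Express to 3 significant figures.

0.504

The CYP2C9 pathway (16% of clearance) is boosted to 2.2× activity: 0.16 × 2.2 = 0.352.
The CYP3A4 pathway (26% of clearance) is boosted to 5.2× activity: 0.26 × 5.2 = 1.352.
The CYP2C19 pathway (33% of clearance) is reduced to 0.09× activity: 0.33 × 0.09 = 0.0297.
Non-CYP routes (25%) are unchanged.
CL_new/CL_old = 0.352 + 1.352 + 0.0297 + 0.25 = 1.9837.
Net systemic exposure ratio = 1 / 1.9837 = 0.504.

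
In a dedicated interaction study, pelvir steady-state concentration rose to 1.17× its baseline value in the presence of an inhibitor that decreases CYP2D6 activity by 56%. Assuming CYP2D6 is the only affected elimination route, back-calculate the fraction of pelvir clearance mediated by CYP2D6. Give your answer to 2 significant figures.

0.26

CL'/CL = 1 / 1.17 = 0.8547
0.44·fm + (1 − fm) = 0.8547
fm = (0.8547 − 1) / (0.44 − 1) = 0.26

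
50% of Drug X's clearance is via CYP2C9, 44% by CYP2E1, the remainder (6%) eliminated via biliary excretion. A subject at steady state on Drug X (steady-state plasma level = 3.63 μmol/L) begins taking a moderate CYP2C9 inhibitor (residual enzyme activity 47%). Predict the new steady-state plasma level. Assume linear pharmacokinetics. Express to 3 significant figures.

The CYP2C9 pathway (50% of clearance) drops to 0.47× activity: 0.5 × 0.47 = 0.235.
CYP2E1 (44%) and the residual 6% are unaffected.
New clearance relative to baseline: 0.235 + 0.44 + 0.06 = 0.735.
With dosing unchanged, steady-state plasma level scales as 1/CL: 3.63 / 0.735 = 4.94 μmol/L.

4.94 μmol/L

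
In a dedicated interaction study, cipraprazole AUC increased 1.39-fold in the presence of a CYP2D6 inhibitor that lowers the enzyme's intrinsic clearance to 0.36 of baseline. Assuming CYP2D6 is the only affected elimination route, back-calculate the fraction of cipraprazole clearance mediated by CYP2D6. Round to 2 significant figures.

0.44

Let x = fm,CYP2D6. Because AUC ∝ 1/CL, relative clearance fell to 1/1.39 = 0.7194.
Only the CYP2D6 route changed, so 0.7194 = x·0.36 + (1 − x), giving x = 0.44.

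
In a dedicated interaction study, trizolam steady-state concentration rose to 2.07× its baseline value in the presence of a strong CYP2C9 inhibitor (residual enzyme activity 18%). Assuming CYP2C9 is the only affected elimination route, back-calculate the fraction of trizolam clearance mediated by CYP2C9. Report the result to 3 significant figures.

Call the CYP2C9 fraction fm. After the interaction, CL_new/CL_old = fm × 0.18 + (1 − fm).
Steady-state concentration ratio = 1 / (new CL fraction), so new CL fraction = 1 / 2.07 = 0.4831.
fm × 0.18 + 1 − fm = 0.4831  ⇒  fm × (0.18 − 1) = −0.5169  ⇒  fm = 0.630.

0.630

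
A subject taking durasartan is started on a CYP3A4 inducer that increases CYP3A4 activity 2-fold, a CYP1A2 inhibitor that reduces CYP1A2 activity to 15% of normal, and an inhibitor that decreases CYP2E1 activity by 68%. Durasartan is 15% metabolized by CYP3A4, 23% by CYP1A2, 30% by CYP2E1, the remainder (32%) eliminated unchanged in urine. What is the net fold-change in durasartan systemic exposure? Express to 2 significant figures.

1.3

The CYP3A4 pathway (15% of clearance) rises to 2× activity: 0.15 × 2 = 0.3.
The CYP1A2 pathway (23% of clearance) drops to 0.15× activity: 0.23 × 0.15 = 0.0345.
The CYP2E1 pathway (30% of clearance) is reduced to 0.32× activity: 0.3 × 0.32 = 0.096.
Non-CYP routes (32%) are unchanged.
New clearance relative to baseline: 0.3 + 0.0345 + 0.096 + 0.32 = 0.7505.
Net systemic exposure ratio = 1 / 0.7505 = 1.3.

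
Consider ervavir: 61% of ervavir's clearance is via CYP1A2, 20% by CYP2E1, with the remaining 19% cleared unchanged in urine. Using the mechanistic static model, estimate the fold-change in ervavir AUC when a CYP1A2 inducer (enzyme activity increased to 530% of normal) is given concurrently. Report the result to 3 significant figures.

CYP1A2: 0.61 × 5.3 = 3.233
CYP2E1: 0.2 (unchanged)
Other: 0.19 (unchanged)
New clearance relative to baseline: 3.233 + 0.2 + 0.19 = 3.623.
Since AUC ∝ 1/CL, the ratio is 1 / 3.623 = 0.276.

0.276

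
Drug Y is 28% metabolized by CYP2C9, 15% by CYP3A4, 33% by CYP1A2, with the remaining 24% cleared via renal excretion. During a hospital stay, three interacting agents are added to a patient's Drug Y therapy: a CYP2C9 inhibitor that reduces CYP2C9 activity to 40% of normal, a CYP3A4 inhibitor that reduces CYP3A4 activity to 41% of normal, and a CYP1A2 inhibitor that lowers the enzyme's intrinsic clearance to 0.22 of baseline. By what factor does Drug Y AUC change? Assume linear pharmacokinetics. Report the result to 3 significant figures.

2.06

The CYP2C9 pathway (28% of clearance) falls to 0.4× activity: 0.28 × 0.4 = 0.112.
The CYP3A4 pathway (15% of clearance) is reduced to 0.41× activity: 0.15 × 0.41 = 0.0615.
The CYP1A2 pathway (33% of clearance) falls to 0.22× activity: 0.33 × 0.22 = 0.0726.
Non-CYP routes (24%) are unchanged.
CL_new/CL_old = 0.112 + 0.0615 + 0.0726 + 0.24 = 0.4861.
AUC ∝ 1/CL: fold-change = 1 / 0.4861 = 2.06.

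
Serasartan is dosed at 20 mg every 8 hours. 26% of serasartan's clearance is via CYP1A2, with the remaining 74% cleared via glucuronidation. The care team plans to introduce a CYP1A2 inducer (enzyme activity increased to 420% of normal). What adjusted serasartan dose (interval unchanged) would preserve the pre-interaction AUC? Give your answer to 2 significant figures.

37 mg

The CYP1A2 pathway (26% of clearance) is boosted to 4.2× activity: 0.26 × 4.2 = 1.092.
The remaining 74% of clearance is unaffected.
CL_new/CL_old = 1.092 + 0.74 = 1.832.
Exposure is unchanged when dose changes in proportion to clearance. New dose = 20 mg × 1.832 = 37 mg.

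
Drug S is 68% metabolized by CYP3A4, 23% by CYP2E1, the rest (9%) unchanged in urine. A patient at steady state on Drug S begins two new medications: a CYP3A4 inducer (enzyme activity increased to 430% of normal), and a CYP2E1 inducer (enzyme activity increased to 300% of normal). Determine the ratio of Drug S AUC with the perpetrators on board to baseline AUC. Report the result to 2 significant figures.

The CYP3A4 pathway (68% of clearance) rises to 4.3× activity: 0.68 × 4.3 = 2.924.
The CYP2E1 pathway (23% of clearance) is boosted to 3× activity: 0.23 × 3 = 0.69.
The remaining 9% of clearance is unaffected.
CL_new/CL_old = 2.924 + 0.69 + 0.09 = 3.704.
Net AUC ratio = 1 / 3.704 = 0.27.

0.27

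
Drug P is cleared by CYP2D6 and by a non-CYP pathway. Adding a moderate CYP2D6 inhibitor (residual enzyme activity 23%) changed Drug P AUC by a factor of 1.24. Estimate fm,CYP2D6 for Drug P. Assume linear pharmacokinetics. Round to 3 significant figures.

Let x = fm,CYP2D6. Because AUC ∝ 1/CL, relative clearance fell to 1/1.24 = 0.8065.
Setting x·0.23 + (1 − x) = 0.8065 and solving: x = (0.8065 − 1)/(0.23 − 1) = 0.251.

0.251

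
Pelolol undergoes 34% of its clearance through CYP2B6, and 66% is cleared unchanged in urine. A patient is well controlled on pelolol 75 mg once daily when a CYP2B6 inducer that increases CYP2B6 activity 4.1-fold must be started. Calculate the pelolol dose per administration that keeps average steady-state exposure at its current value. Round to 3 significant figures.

154 mg

The CYP2B6 pathway (34% of clearance) is boosted to 4.1× activity: 0.34 × 4.1 = 1.394.
Non-CYP routes (66%) are unchanged.
Relative clearance = 1.394 + 0.66 = 2.054.
To maintain the same steady-state level, dose must scale with clearance: new dose = 75 × 2.054 = 154 mg.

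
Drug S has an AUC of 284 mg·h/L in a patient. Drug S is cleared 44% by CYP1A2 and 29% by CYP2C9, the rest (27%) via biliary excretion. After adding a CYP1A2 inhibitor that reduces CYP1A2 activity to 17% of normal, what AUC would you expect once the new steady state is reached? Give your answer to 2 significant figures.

The CYP1A2 pathway (44% of clearance) drops to 0.17× activity: 0.44 × 0.17 = 0.0748.
CYP2C9 (29%) and the residual 27% are unaffected.
New clearance relative to baseline: 0.0748 + 0.29 + 0.27 = 0.6348.
With dosing unchanged, AUC scales as 1/CL: 284 / 0.6348 = 4.5 × 10² mg·h/L.

4.5 × 10² mg·h/L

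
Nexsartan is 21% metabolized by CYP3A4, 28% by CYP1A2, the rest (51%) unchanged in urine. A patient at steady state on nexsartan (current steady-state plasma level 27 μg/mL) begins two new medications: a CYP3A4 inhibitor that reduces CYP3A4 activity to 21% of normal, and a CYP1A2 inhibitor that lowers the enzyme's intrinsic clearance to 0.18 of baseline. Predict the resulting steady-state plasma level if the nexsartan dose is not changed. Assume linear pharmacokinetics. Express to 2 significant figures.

45 μg/mL

The CYP3A4 pathway (21% of clearance) drops to 0.21× activity: 0.21 × 0.21 = 0.0441.
The CYP1A2 pathway (28% of clearance) is reduced to 0.18× activity: 0.28 × 0.18 = 0.0504.
Non-CYP routes (51%) are unchanged.
CL_new/CL_old = 0.0441 + 0.0504 + 0.51 = 0.6045.
Dividing the baseline by the relative clearance: 27 / 0.6045 = 45 μg/mL.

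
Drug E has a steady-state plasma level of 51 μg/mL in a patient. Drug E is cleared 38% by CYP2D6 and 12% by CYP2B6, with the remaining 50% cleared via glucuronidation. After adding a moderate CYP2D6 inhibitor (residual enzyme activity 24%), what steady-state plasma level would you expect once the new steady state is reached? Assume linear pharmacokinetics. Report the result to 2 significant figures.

72 μg/mL

CYP2D6: 0.38 × 0.24 = 0.0912
CYP2B6: 0.12 (unchanged)
Other: 0.5 (unchanged)
Relative clearance = 0.0912 + 0.12 + 0.5 = 0.7112.
Steady-state plasma level ∝ 1/CL, so new value = 51 / 0.7112 = 72 μg/mL.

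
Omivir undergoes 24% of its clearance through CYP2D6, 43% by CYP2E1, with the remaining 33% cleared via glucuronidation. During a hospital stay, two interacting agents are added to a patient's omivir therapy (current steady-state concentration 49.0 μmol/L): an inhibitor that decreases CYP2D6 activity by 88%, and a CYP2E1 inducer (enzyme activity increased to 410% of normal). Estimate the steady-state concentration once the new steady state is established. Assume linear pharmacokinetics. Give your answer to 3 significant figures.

CYP2D6: 0.24 × 0.12 = 0.0288
CYP2E1: 0.43 × 4.1 = 1.763
Other: 0.33 (unchanged)
New clearance relative to baseline: 0.0288 + 1.763 + 0.33 = 2.1218.
Dividing the baseline by the relative clearance: 49.0 / 2.1218 = 23.1 μmol/L.

23.1 μmol/L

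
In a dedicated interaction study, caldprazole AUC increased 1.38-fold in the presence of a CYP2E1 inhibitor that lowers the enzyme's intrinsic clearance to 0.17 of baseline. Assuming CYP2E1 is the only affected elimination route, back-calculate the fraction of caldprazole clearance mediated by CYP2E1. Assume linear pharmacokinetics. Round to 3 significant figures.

CL'/CL = 1 / 1.38 = 0.7246
0.17·fm + (1 − fm) = 0.7246
fm = (0.7246 − 1) / (0.17 − 1) = 0.332

0.332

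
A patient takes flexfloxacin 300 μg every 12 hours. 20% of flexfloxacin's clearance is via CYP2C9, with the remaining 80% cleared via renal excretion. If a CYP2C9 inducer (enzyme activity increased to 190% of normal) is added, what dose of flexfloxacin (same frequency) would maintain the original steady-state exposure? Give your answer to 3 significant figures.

The CYP2C9 pathway (20% of clearance) is boosted to 1.9× activity: 0.2 × 1.9 = 0.38.
Non-CYP routes (80%) are unchanged.
New clearance relative to baseline: 0.38 + 0.8 = 1.18.
Exposure is unchanged when dose changes in proportion to clearance. New dose = 300 μg × 1.18 = 354 μg.

354 μg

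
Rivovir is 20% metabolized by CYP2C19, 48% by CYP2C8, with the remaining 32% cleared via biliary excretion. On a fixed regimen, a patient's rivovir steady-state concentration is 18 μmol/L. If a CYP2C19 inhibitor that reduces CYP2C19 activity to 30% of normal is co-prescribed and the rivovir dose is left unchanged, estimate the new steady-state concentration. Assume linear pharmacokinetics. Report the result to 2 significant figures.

21 μmol/L

CYP2C19: 0.2 × 0.3 = 0.06
CYP2C8: 0.48 (unchanged)
Other: 0.32 (unchanged)
CL_new/CL_old = 0.06 + 0.48 + 0.32 = 0.86.
New steady-state concentration = baseline ÷ relative clearance = 18 / 0.86 = 21 μmol/L.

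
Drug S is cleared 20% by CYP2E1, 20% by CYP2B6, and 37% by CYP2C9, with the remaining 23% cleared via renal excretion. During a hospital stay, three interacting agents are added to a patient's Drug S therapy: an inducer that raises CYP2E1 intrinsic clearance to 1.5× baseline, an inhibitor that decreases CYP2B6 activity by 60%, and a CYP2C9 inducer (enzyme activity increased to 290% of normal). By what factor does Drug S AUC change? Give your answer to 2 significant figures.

The CYP2E1 pathway (20% of clearance) rises to 1.5× activity: 0.2 × 1.5 = 0.3.
The CYP2B6 pathway (20% of clearance) is reduced to 0.4× activity: 0.2 × 0.4 = 0.08.
The CYP2C9 pathway (37% of clearance) is boosted to 2.9× activity: 0.37 × 2.9 = 1.073.
Non-CYP routes (23%) are unchanged.
Relative clearance = 0.3 + 0.08 + 1.073 + 0.23 = 1.683.
AUC ∝ 1/CL: fold-change = 1 / 1.683 = 0.59.

0.59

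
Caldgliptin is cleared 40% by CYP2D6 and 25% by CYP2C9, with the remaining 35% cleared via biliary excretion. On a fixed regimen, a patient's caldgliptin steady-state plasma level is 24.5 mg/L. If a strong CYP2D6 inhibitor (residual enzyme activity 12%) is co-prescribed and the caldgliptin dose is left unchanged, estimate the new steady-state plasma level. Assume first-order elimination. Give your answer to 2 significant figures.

38 mg/L

The CYP2D6 pathway (40% of clearance) is reduced to 0.12× activity: 0.4 × 0.12 = 0.048.
CYP2C9 (25%) and the residual 35% are unaffected.
Relative clearance = 0.048 + 0.25 + 0.35 = 0.648.
Steady-state plasma level ∝ 1/CL, so new value = 24.5 / 0.648 = 38 mg/L.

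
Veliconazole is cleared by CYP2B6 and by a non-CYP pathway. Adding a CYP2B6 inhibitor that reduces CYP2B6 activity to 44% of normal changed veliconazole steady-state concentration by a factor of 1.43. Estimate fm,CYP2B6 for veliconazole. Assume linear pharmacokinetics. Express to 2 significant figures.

Let x = fm,CYP2B6. Because steady-state concentration ∝ 1/CL, relative clearance fell to 1/1.43 = 0.6993.
Setting x·0.44 + (1 − x) = 0.6993 and solving: x = (0.6993 − 1)/(0.44 − 1) = 0.54.

0.54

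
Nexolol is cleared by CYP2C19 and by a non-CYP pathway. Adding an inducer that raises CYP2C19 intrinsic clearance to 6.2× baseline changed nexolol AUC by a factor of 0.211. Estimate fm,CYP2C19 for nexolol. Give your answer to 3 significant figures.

0.719

CL'/CL = 1 / 0.211 = 4.739
6.2·fm + (1 − fm) = 4.739
fm = (4.739 − 1) / (6.2 − 1) = 0.719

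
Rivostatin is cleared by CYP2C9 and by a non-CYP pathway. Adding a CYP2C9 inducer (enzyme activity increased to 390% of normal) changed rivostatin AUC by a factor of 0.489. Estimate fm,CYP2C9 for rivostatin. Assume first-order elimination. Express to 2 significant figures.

Write x for the fraction cleared via CYP2C9. The observed AUC change means clearance rose to 1/0.489 = 2.045 of baseline.
Setting x·3.9 + (1 − x) = 2.045 and solving: x = (2.045 − 1)/(3.9 − 1) = 0.36.

0.36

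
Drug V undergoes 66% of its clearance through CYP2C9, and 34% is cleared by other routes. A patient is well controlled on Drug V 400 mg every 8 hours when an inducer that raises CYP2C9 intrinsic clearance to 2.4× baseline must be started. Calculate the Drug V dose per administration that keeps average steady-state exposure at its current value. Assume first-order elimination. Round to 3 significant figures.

770 mg

CYP2C9: 0.66 × 2.4 = 1.584
Other: 0.34 (unchanged)
New clearance relative to baseline: 1.584 + 0.34 = 1.924.
Exposure is unchanged when dose changes in proportion to clearance. New dose = 400 mg × 1.924 = 770 mg.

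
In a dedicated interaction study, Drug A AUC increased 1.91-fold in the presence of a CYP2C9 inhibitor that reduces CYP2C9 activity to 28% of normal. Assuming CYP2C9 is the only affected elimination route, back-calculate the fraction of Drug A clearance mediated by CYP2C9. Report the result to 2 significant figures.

CL'/CL = 1 / 1.91 = 0.5236
0.28·fm + (1 − fm) = 0.5236
fm = (0.5236 − 1) / (0.28 − 1) = 0.66

0.66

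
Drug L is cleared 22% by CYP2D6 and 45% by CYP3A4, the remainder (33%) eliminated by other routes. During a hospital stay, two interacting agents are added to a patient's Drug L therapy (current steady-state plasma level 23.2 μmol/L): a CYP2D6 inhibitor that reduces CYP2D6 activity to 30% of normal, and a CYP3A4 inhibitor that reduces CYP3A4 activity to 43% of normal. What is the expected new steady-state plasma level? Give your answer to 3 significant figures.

CYP2D6: 0.22 × 0.3 = 0.066
CYP3A4: 0.45 × 0.43 = 0.1935
Other: 0.33 (unchanged)
Relative clearance = 0.066 + 0.1935 + 0.33 = 0.5895.
Steady-state plasma level ∝ 1/CL: new value = 23.2 / 0.5895 = 39.4 μmol/L.

39.4 μmol/L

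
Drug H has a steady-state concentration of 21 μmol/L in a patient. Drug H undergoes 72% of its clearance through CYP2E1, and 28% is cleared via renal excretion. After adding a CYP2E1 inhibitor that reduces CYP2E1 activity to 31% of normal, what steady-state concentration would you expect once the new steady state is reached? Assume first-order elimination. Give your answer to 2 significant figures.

42 μmol/L

The CYP2E1 pathway (72% of clearance) is reduced to 0.31× activity: 0.72 × 0.31 = 0.2232.
The remaining 28% of clearance is unaffected.
Relative clearance = 0.2232 + 0.28 = 0.5032.
New steady-state concentration = baseline ÷ relative clearance = 21 / 0.5032 = 42 μmol/L.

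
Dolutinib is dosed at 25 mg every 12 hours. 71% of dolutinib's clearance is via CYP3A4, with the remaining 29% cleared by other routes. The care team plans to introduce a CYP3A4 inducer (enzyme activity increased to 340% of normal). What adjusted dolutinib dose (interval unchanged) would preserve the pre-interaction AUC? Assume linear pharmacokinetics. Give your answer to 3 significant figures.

67.6 mg

CYP3A4: 0.71 × 3.4 = 2.414
Other: 0.29 (unchanged)
CL_new/CL_old = 2.414 + 0.29 = 2.704.
Exposure is unchanged when dose changes in proportion to clearance. New dose = 25 mg × 2.704 = 67.6 mg.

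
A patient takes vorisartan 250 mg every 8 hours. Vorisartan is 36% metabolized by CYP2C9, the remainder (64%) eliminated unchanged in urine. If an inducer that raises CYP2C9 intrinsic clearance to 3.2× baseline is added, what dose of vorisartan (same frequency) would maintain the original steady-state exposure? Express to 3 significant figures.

The CYP2C9 pathway (36% of clearance) rises to 3.2× activity: 0.36 × 3.2 = 1.152.
The remaining 64% of clearance is unaffected.
New clearance relative to baseline: 1.152 + 0.64 = 1.792.
Exposure is unchanged when dose changes in proportion to clearance. New dose = 250 mg × 1.792 = 448 mg.

448 mg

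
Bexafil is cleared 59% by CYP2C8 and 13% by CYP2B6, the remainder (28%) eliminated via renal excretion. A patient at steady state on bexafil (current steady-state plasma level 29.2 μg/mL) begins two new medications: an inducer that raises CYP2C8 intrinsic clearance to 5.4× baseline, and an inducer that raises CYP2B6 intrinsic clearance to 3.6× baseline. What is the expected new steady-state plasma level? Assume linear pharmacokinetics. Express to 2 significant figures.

The CYP2C8 pathway (59% of clearance) rises to 5.4× activity: 0.59 × 5.4 = 3.186.
The CYP2B6 pathway (13% of clearance) increases to 3.6× activity: 0.13 × 3.6 = 0.468.
The remaining 28% of clearance is unaffected.
Relative clearance = 3.186 + 0.468 + 0.28 = 3.934.
Dividing the baseline by the relative clearance: 29.2 / 3.934 = 7.4 μg/mL.

7.4 μg/mL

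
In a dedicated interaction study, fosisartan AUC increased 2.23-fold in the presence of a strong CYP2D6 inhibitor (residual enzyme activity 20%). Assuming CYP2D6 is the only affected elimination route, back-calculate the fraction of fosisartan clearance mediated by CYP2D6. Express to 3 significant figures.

Let fm be the CYP2D6 fraction. New clearance relative to baseline = fm × 0.2 + (1 − fm).
AUC ratio = 1 / (new CL fraction), so new CL fraction = 1 / 2.23 = 0.4484.
fm × 0.2 + 1 − fm = 0.4484  ⇒  fm × (0.2 − 1) = −0.5516  ⇒  fm = 0.689.

0.689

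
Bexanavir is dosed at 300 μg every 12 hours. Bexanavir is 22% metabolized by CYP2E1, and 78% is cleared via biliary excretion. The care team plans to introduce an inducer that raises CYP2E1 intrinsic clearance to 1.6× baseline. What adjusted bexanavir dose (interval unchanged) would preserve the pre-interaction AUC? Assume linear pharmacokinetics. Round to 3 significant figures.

CYP2E1: 0.22 × 1.6 = 0.352
Other: 0.78 (unchanged)
CL_new/CL_old = 0.352 + 0.78 = 1.132.
Css,avg = (dose rate)/CL, so holding Css fixed requires dose ∝ CL: 300 × 1.132 = 340 μg.

340 μg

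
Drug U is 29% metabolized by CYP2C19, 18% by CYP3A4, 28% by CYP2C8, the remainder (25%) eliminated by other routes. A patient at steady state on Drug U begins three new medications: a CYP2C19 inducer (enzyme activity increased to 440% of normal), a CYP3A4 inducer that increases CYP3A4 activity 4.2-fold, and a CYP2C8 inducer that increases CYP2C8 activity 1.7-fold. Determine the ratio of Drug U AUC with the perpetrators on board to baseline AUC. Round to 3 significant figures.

The CYP2C19 pathway (29% of clearance) is boosted to 4.4× activity: 0.29 × 4.4 = 1.276.
The CYP3A4 pathway (18% of clearance) increases to 4.2× activity: 0.18 × 4.2 = 0.756.
The CYP2C8 pathway (28% of clearance) rises to 1.7× activity: 0.28 × 1.7 = 0.476.
Non-CYP routes (25%) are unchanged.
Relative clearance = 1.276 + 0.756 + 0.476 + 0.25 = 2.758.
Net AUC ratio = 1 / 2.758 = 0.363.

0.363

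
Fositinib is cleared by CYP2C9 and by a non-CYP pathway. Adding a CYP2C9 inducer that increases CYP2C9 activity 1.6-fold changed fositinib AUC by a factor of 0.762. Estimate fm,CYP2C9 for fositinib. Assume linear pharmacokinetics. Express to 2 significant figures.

Write x for the fraction cleared via CYP2C9. The observed AUC change means clearance rose to 1/0.762 = 1.312 of baseline.
Only the CYP2C9 route changed, so 1.312 = x·1.6 + (1 − x), giving x = 0.52.

0.52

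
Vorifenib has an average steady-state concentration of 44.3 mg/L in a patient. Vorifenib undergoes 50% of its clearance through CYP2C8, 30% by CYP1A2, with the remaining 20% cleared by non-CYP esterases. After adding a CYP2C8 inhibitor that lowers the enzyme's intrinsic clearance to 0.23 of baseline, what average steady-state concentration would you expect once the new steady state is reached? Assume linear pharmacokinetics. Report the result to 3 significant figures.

72.0 mg/L

CYP2C8: 0.5 × 0.23 = 0.115
CYP1A2: 0.3 (unchanged)
Other: 0.2 (unchanged)
Relative clearance = 0.115 + 0.3 + 0.2 = 0.615.
New average steady-state concentration = baseline ÷ relative clearance = 44.3 / 0.615 = 72.0 mg/L.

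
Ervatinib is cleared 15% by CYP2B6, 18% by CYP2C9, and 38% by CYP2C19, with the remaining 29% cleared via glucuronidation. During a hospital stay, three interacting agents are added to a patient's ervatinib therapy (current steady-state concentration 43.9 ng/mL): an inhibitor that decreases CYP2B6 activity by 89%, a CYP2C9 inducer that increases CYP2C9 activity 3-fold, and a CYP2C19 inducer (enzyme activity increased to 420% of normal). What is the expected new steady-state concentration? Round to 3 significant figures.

18.0 ng/mL

The CYP2B6 pathway (15% of clearance) falls to 0.11× activity: 0.15 × 0.11 = 0.0165.
The CYP2C9 pathway (18% of clearance) increases to 3× activity: 0.18 × 3 = 0.54.
The CYP2C19 pathway (38% of clearance) increases to 4.2× activity: 0.38 × 4.2 = 1.596.
The remaining 29% of clearance is unaffected.
New clearance relative to baseline: 0.0165 + 0.54 + 1.596 + 0.29 = 2.4425.
New steady-state concentration = 43.9 / 2.4425 = 18.0 ng/mL (concentration scales inversely with clearance).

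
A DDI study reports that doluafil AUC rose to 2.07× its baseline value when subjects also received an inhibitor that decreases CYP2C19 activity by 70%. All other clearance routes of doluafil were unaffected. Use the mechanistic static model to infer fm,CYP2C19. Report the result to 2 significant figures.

Call the CYP2C19 fraction fm. After the interaction, CL_new/CL_old = fm × 0.3 + (1 − fm).
AUC ratio = 1 / (new CL fraction), so new CL fraction = 1 / 2.07 = 0.4831.
fm × 0.3 + 1 − fm = 0.4831  ⇒  fm × (0.3 − 1) = −0.5169  ⇒  fm = 0.74.

0.74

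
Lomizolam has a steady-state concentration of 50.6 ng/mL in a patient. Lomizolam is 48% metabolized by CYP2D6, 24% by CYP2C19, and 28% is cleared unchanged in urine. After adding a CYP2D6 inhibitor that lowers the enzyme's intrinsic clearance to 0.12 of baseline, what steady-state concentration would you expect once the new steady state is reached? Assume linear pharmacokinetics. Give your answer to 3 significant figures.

CYP2D6: 0.48 × 0.12 = 0.0576
CYP2C19: 0.24 (unchanged)
Other: 0.28 (unchanged)
CL_new/CL_old = 0.0576 + 0.24 + 0.28 = 0.5776.
New steady-state concentration = baseline ÷ relative clearance = 50.6 / 0.5776 = 87.6 ng/mL.

87.6 ng/mL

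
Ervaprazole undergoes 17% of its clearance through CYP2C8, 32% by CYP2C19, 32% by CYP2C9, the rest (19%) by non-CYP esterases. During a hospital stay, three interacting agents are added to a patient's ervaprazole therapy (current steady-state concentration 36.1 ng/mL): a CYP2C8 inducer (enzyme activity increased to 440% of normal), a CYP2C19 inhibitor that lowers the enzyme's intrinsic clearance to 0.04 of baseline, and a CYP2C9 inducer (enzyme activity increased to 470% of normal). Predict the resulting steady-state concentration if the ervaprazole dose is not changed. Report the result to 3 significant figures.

14.7 ng/mL

CYP2C8: 0.17 × 4.4 = 0.748
CYP2C19: 0.32 × 0.04 = 0.0128
CYP2C9: 0.32 × 4.7 = 1.504
Other: 0.19 (unchanged)
Relative clearance = 0.748 + 0.0128 + 1.504 + 0.19 = 2.4548.
Steady-state concentration ∝ 1/CL: new value = 36.1 / 2.4548 = 14.7 ng/mL.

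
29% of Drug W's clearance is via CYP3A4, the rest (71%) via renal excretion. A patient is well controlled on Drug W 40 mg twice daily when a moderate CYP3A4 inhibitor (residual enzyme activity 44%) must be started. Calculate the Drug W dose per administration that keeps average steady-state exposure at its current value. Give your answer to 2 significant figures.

The CYP3A4 pathway (29% of clearance) drops to 0.44× activity: 0.29 × 0.44 = 0.1276.
Non-CYP routes (71%) are unchanged.
Relative clearance = 0.1276 + 0.71 = 0.8376.
To maintain the same steady-state level, dose must scale with clearance: new dose = 40 × 0.8376 = 34 mg.

34 mg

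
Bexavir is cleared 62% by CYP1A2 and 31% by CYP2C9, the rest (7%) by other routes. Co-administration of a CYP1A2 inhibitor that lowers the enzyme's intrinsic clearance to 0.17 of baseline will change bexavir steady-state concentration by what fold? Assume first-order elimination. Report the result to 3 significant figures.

The CYP1A2 pathway (62% of clearance) falls to 0.17× activity: 0.62 × 0.17 = 0.1054.
CYP2C9 (31%) and the residual 7% are unaffected.
CL_new/CL_old = 0.1054 + 0.31 + 0.07 = 0.4854.
Steady-state concentration ratio = CL_old/CL_new = 1 / 0.4854 = 2.06.

2.06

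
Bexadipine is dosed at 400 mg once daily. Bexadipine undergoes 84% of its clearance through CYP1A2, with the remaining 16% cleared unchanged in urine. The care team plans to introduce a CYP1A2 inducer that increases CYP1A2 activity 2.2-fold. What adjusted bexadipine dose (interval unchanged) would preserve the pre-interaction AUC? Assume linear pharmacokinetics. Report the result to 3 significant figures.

803 mg

CYP1A2: 0.84 × 2.2 = 1.848
Other: 0.16 (unchanged)
Relative clearance = 1.848 + 0.16 = 2.008.
Css,avg = (dose rate)/CL, so holding Css fixed requires dose ∝ CL: 400 × 2.008 = 803 mg.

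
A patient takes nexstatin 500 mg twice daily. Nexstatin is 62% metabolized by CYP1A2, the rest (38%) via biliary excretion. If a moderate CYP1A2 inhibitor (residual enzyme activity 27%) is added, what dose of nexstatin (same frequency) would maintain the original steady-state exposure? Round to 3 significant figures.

274 mg

The CYP1A2 pathway (62% of clearance) drops to 0.27× activity: 0.62 × 0.27 = 0.1674.
The remaining 38% of clearance is unaffected.
New clearance relative to baseline: 0.1674 + 0.38 = 0.5474.
To maintain the same steady-state level, dose must scale with clearance: new dose = 500 × 0.5474 = 274 mg.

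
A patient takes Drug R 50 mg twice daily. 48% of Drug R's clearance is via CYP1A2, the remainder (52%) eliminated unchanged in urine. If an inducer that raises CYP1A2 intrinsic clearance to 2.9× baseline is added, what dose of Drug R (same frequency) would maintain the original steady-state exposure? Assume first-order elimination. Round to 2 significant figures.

The CYP1A2 pathway (48% of clearance) increases to 2.9× activity: 0.48 × 2.9 = 1.392.
The remaining 52% of clearance is unaffected.
CL_new/CL_old = 1.392 + 0.52 = 1.912.
To maintain the same steady-state level, dose must scale with clearance: new dose = 50 × 1.912 = 96 mg.

96 mg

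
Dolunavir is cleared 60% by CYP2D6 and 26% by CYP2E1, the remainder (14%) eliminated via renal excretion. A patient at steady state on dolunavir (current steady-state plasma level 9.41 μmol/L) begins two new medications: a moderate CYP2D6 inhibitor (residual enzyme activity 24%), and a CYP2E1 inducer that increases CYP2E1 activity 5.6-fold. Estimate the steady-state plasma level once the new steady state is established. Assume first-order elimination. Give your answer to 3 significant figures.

5.41 μmol/L

The CYP2D6 pathway (60% of clearance) is reduced to 0.24× activity: 0.6 × 0.24 = 0.144.
The CYP2E1 pathway (26% of clearance) rises to 5.6× activity: 0.26 × 5.6 = 1.456.
The remaining 14% of clearance is unaffected.
New clearance relative to baseline: 0.144 + 1.456 + 0.14 = 1.74.
Dividing the baseline by the relative clearance: 9.41 / 1.74 = 5.41 μmol/L.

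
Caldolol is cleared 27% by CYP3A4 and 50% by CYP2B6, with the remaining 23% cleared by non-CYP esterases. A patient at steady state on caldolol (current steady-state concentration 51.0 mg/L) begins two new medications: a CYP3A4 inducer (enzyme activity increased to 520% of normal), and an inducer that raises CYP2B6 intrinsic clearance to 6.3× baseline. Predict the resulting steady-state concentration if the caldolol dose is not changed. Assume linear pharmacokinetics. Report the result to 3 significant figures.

The CYP3A4 pathway (27% of clearance) increases to 5.2× activity: 0.27 × 5.2 = 1.404.
The CYP2B6 pathway (50% of clearance) rises to 6.3× activity: 0.5 × 6.3 = 3.15.
Non-CYP routes (23%) are unchanged.
Relative clearance = 1.404 + 3.15 + 0.23 = 4.784.
New steady-state concentration = 51.0 / 4.784 = 10.7 mg/L (concentration scales inversely with clearance).

10.7 mg/L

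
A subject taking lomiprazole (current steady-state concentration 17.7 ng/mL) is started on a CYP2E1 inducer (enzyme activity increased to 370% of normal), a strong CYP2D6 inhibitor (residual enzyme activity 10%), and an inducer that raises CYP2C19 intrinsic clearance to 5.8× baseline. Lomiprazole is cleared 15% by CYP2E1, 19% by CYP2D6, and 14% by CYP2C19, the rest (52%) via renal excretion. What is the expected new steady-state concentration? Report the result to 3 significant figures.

9.29 ng/mL

The CYP2E1 pathway (15% of clearance) is boosted to 3.7× activity: 0.15 × 3.7 = 0.555.
The CYP2D6 pathway (19% of clearance) falls to 0.1× activity: 0.19 × 0.1 = 0.019.
The CYP2C19 pathway (14% of clearance) is boosted to 5.8× activity: 0.14 × 5.8 = 0.812.
Non-CYP routes (52%) are unchanged.
Relative clearance = 0.555 + 0.019 + 0.812 + 0.52 = 1.906.
Dividing the baseline by the relative clearance: 17.7 / 1.906 = 9.29 ng/mL.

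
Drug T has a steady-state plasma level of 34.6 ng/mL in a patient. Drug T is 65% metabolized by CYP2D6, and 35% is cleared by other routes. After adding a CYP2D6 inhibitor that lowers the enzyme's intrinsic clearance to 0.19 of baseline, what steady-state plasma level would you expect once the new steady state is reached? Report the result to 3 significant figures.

73.1 ng/mL

CYP2D6: 0.65 × 0.19 = 0.1235
Other: 0.35 (unchanged)
New clearance relative to baseline: 0.1235 + 0.35 = 0.4735.
Steady-state plasma level ∝ 1/CL, so new value = 34.6 / 0.4735 = 73.1 ng/mL.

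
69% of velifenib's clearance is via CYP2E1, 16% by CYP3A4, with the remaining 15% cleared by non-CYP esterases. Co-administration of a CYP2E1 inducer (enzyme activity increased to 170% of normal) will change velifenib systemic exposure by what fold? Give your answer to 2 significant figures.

0.67

CYP2E1: 0.69 × 1.7 = 1.173
CYP3A4: 0.16 (unchanged)
Other: 0.15 (unchanged)
CL_new/CL_old = 1.173 + 0.16 + 0.15 = 1.483.
Systemic exposure ratio = CL_old/CL_new = 1 / 1.483 = 0.67.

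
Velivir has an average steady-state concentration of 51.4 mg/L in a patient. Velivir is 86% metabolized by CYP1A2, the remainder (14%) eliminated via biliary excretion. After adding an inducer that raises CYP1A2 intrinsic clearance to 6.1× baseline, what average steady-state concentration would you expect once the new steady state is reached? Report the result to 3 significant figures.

9.54 mg/L

CYP1A2: 0.86 × 6.1 = 5.246
Other: 0.14 (unchanged)
Relative clearance = 5.246 + 0.14 = 5.386.
Average steady-state concentration ∝ 1/CL, so new value = 51.4 / 5.386 = 9.54 mg/L.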